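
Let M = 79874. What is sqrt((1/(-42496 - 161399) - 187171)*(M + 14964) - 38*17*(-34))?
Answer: 4*I*sqrt(5124730951566803065)/67965 ≈ 1.3323e+5*I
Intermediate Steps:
sqrt((1/(-42496 - 161399) - 187171)*(M + 14964) - 38*17*(-34)) = sqrt((1/(-42496 - 161399) - 187171)*(79874 + 14964) - 38*17*(-34)) = sqrt((1/(-203895) - 187171)*94838 - 646*(-34)) = sqrt((-1/203895 - 187171)*94838 + 21964) = sqrt(-38163231046/203895*94838 + 21964) = sqrt(-3619324505940548/203895 + 21964) = sqrt(-3619320027590768/203895) = 4*I*sqrt(5124730951566803065)/67965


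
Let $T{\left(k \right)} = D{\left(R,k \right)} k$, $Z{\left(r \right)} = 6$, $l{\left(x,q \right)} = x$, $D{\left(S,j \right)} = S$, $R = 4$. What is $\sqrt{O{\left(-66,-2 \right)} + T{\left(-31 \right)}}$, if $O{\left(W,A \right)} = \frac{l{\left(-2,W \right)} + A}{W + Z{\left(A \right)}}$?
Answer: $\frac{13 i \sqrt{165}}{15} \approx 11.133 i$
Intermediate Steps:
$T{\left(k \right)} = 4 k$
$O{\left(W,A \right)} = \frac{-2 + A}{6 + W}$ ($O{\left(W,A \right)} = \frac{-2 + A}{W + 6} = \frac{-2 + A}{6 + W}$)
$\sqrt{O{\left(-66,-2 \right)} + T{\left(-31 \right)}} = \sqrt{\frac{-2 - 2}{6 - 66} + 4 \left(-31\right)} = \sqrt{\frac{1}{-60} \left(-4\right) - 124} = \sqrt{\left(- \frac{1}{60}\right) \left(-4\right) - 124} = \sqrt{\frac{1}{15} - 124} = \sqrt{- \frac{1859}{15}} = \frac{13 i \sqrt{165}}{15}$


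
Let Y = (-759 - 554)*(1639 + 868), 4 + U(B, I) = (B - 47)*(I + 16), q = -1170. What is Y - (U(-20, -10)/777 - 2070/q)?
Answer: -4749911912/1443 ≈ -3.2917e+6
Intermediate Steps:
U(B, I) = -4 + (-47 + B)*(16 + I) (U(B, I) = -4 + (B - 47)*(I + 16) = -4 + (-47 + B)*(16 + I))
Y = -3291691 (Y = -1313*2507 = -3291691)
Y - (U(-20, -10)/777 - 2070/q) = -3291691 - ((-756 - 47*(-10) + 16*(-20) - 20*(-10))/777 - 2070/(-1170)) = -3291691 - ((-756 + 470 - 320 + 200)*(1/777) - 2070*(-1/1170)) = -3291691 - (-406*1/777 + 23/13) = -3291691 - (-58/111 + 23/13) = -3291691 - 1*1799/1443 = -3291691 - 1799/1443 = -4749911912/1443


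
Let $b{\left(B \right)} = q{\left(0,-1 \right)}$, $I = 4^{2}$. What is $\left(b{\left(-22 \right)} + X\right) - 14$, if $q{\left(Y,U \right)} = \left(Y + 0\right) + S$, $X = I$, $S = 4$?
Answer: $6$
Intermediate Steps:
$I = 16$
$X = 16$
$q{\left(Y,U \right)} = 4 + Y$ ($q{\left(Y,U \right)} = \left(Y + 0\right) + 4 = Y + 4 = 4 + Y$)
$b{\left(B \right)} = 4$ ($b{\left(B \right)} = 4 + 0 = 4$)
$\left(b{\left(-22 \right)} + X\right) - 14 = \left(4 + 16\right) - 14 = 20 - 14 = 6$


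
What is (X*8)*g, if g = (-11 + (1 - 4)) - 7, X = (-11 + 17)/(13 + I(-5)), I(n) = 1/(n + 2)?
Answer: -1512/19 ≈ -79.579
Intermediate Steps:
I(n) = 1/(2 + n)
X = 9/19 (X = (-11 + 17)/(13 + 1/(2 - 5)) = 6/(13 + 1/(-3)) = 6/(13 - ⅓) = 6/(38/3) = 6*(3/38) = 9/19 ≈ 0.47368)
g = -21 (g = (-11 - 3) - 7 = -14 - 7 = -21)
(X*8)*g = ((9/19)*8)*(-21) = (72/19)*(-21) = -1512/19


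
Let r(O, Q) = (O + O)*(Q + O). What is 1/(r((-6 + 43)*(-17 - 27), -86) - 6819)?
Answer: 1/5573965 ≈ 1.7941e-7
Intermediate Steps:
r(O, Q) = 2*O*(O + Q) (r(O, Q) = (2*O)*(O + Q) = 2*O*(O + Q))
1/(r((-6 + 43)*(-17 - 27), -86) - 6819) = 1/(2*((-6 + 43)*(-17 - 27))*((-6 + 43)*(-17 - 27) - 86) - 6819) = 1/(2*(37*(-44))*(37*(-44) - 86) - 6819) = 1/(2*(-1628)*(-1628 - 86) - 6819) = 1/(2*(-1628)*(-1714) - 6819) = 1/(5580784 - 6819) = 1/5573965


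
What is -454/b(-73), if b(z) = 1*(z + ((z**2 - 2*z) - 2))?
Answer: -227/2700 ≈ -0.084074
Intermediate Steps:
b(z) = -2 + z**2 - z (b(z) = 1*(z + (-2 + z**2 - 2*z)) = 1*(-2 + z**2 - z) = -2 + z**2 - z)
-454/b(-73) = -454/(-2 + (-73)**2 - 1*(-73)) = -454/(-2 + 5329 + 73) = -454/5400 = -454*1/5400 = -227/2700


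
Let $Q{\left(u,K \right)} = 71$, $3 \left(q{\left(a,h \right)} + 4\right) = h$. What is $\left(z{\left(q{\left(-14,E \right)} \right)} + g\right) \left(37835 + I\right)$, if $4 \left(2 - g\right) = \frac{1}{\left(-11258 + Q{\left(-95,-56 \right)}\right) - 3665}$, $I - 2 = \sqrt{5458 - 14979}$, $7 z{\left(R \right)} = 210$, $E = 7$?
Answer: $\frac{71930293709}{59408} + \frac{1901057 i \sqrt{9521}}{59408} \approx 1.2108 \cdot 10^{6} + 3122.4 i$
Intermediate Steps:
$q{\left(a,h \right)} = -4 + \frac{h}{3}$
$z{\left(R \right)} = 30$ ($z{\left(R \right)} = \frac{1}{7} \cdot 210 = 30$)
$I = 2 + i \sqrt{9521}$ ($I = 2 + \sqrt{5458 - 14979} = 2 + \sqrt{-9521} = 2 + i \sqrt{9521} \approx 2.0 + 97.576 i$)
$g = \frac{118817}{59408}$ ($g = 2 - \frac{1}{4 \left(\left(-11258 + 71\right) - 3665\right)} = 2 - \frac{1}{4 \left(-11187 - 3665\right)} = 2 - \frac{1}{4 \left(-14852\right)} = 2 - - \frac{1}{59408} = 2 + \frac{1}{59408} = \frac{118817}{59408} \approx 2.0$)
$\left(z{\left(q{\left(-14,E \right)} \right)} + g\right) \left(37835 + I\right) = \left(30 + \frac{118817}{59408}\right) \left(37835 + \left(2 + i \sqrt{9521}\right)\right) = \frac{1901057 \left(37837 + i \sqrt{9521}\right)}{59408} = \frac{71930293709}{59408} + \frac{1901057 i \sqrt{9521}}{59408}$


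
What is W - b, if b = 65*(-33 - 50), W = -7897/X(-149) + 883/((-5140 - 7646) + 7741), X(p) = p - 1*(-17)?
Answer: 3632470109/665940 ≈ 5454.6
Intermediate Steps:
X(p) = 17 + p (X(p) = p + 17 = 17 + p)
W = 39723809/665940 (W = -7897/(17 - 149) + 883/((-5140 - 7646) + 7741) = -7897/(-132) + 883/(-12786 + 7741) = -7897*(-1/132) + 883/(-5045) = 7897/132 + 883*(-1/5045) = 7897/132 - 883/5045 = 39723809/665940 ≈ 59.651)
b = -5395 (b = 65*(-83) = -5395)
W - b = 39723809/665940 - 1*(-5395) = 39723809/665940 + 5395 = 3632470109/665940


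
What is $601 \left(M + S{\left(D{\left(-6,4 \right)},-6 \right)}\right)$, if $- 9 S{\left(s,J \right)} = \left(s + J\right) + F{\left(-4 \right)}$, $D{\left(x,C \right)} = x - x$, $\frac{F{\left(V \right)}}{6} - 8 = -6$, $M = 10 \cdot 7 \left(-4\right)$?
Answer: $- \frac{506042}{3} \approx -1.6868 \cdot 10^{5}$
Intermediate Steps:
$M = -280$ ($M = 70 \left(-4\right) = -280$)
$F{\left(V \right)} = 12$ ($F{\left(V \right)} = 48 + 6 \left(-6\right) = 48 - 36 = 12$)
$D{\left(x,C \right)} = 0$
$S{\left(s,J \right)} = - \frac{4}{3} - \frac{J}{9} - \frac{s}{9}$ ($S{\left(s,J \right)} = - \frac{\left(s + J\right) + 12}{9} = - \frac{\left(J + s\right) + 12}{9} = - \frac{12 + J + s}{9} = - \frac{4}{3} - \frac{J}{9} - \frac{s}{9}$)
$601 \left(M + S{\left(D{\left(-6,4 \right)},-6 \right)}\right) = 601 \left(-280 - \frac{2}{3}\right) = 601 \left(- \frac{842}{3}\right) = - \frac{506042}{3}$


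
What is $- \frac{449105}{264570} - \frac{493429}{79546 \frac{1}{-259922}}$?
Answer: $\frac{3393187438547233}{2104548522} \approx 1.6123 \cdot 10^{6}$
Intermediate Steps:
$- \frac{449105}{264570} - \frac{493429}{79546 \frac{1}{-259922}} = \left(-449105\right) \frac{1}{264570} - \frac{493429}{79546 \left(- \frac{1}{259922}\right)} = - \frac{89821}{52914} - \frac{493429}{- \frac{39773}{129961}} = - \frac{89821}{52914} - - \frac{64126526269}{39773} = - \frac{89821}{52914} + \frac{64126526269}{39773} = \frac{3393187438547233}{2104548522}$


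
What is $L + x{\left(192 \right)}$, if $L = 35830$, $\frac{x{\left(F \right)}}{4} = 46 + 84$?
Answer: $36350$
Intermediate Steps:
$x{\left(F \right)} = 520$ ($x{\left(F \right)} = 4 \left(46 + 84\right) = 4 \cdot 130 = 520$)
$L + x{\left(192 \right)} = 35830 + 520 = 36350$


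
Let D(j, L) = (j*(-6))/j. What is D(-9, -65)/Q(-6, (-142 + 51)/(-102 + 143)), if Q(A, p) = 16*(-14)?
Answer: 3/112 ≈ 0.026786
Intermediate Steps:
D(j, L) = -6 (D(j, L) = (-6*j)/j = -6)
Q(A, p) = -224
D(-9, -65)/Q(-6, (-142 + 51)/(-102 + 143)) = -6/(-224) = -6*(-1/224) = 3/112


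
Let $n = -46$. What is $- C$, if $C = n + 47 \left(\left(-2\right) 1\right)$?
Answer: $140$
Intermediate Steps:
$C = -140$ ($C = -46 + 47 \left(\left(-2\right) 1\right) = -46 + 47 \left(-2\right) = -46 - 94 = -140$)
$- C = \left(-1\right) \left(-140\right) = 140$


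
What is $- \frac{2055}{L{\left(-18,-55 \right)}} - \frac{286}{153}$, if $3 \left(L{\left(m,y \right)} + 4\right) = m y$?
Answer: $- \frac{407651}{49878} \approx -8.173$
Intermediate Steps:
$L{\left(m,y \right)} = -4 + \frac{m y}{3}$
$- \frac{2055}{L{\left(-18,-55 \right)}} - \frac{286}{153} = - \frac{2055}{-4 + \frac{1}{3} \left(-18\right) \left(-55\right)} - \frac{286}{153} = - \frac{2055}{-4 + 330} - \frac{286}{153} = - \frac{2055}{326} - \frac{286}{153} = - \frac{407651}{49878}$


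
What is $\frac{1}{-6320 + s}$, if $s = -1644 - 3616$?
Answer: $- \frac{1}{11580} \approx -8.6356 \cdot 10^{-5}$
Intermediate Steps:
$s = -5260$
$\frac{1}{-6320 + s} = \frac{1}{-6320 - 5260} = \frac{1}{-11580} = - \frac{1}{11580}$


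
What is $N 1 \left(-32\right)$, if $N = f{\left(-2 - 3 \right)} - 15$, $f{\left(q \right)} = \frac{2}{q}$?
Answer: $\frac{2464}{5} \approx 492.8$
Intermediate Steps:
$N = - \frac{77}{5}$ ($N = \frac{2}{-2 - 3} - 15 = \frac{2}{-5} - 15 = 2 \left(- \frac{1}{5}\right) - 15 = - \frac{2}{5} - 15 = - \frac{77}{5} \approx -15.4$)
$N 1 \left(-32\right) = \left(- \frac{77}{5}\right) 1 \left(-32\right) = \left(- \frac{77}{5}\right) \left(-32\right) = \frac{2464}{5}$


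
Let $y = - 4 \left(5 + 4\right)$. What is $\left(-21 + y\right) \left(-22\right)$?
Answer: $1254$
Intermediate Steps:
$y = -36$ ($y = \left(-4\right) 9 = -36$)
$\left(-21 + y\right) \left(-22\right) = \left(-21 - 36\right) \left(-22\right) = \left(-57\right) \left(-22\right) = 1254$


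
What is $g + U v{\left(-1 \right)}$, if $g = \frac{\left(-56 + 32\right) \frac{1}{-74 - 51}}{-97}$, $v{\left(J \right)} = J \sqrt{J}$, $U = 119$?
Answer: $- \frac{24}{12125} - 119 i \approx -0.0019794 - 119.0 i$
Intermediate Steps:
$v{\left(J \right)} = J^{\frac{3}{2}}$
$g = - \frac{24}{12125}$ ($g = - \frac{24}{-125} \left(- \frac{1}{97}\right) = \left(-24\right) \left(- \frac{1}{125}\right) \left(- \frac{1}{97}\right) = \frac{24}{125} \left(- \frac{1}{97}\right) = - \frac{24}{12125} \approx -0.0019794$)
$g + U v{\left(-1 \right)} = - \frac{24}{12125} + 119 \left(-1\right)^{\frac{3}{2}} = - \frac{24}{12125} + 119 \left(- i\right) = - \frac{24}{12125} - 119 i$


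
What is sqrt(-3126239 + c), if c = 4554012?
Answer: sqrt(1427773) ≈ 1194.9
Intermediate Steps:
sqrt(-3126239 + c) = sqrt(-3126239 + 4554012) = sqrt(1427773)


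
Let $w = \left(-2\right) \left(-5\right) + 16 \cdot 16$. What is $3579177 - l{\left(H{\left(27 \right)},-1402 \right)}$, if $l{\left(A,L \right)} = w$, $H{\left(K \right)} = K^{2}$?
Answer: $3578911$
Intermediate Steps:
$w = 266$ ($w = 10 + 256 = 266$)
$l{\left(A,L \right)} = 266$
$3579177 - l{\left(H{\left(27 \right)},-1402 \right)} = 3579177 - 266 = 3578911$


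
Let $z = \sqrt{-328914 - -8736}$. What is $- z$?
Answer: $- i \sqrt{320178} \approx - 565.84 i$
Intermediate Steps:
$z = i \sqrt{320178}$ ($z = \sqrt{-328914 + 8736} = \sqrt{-320178} = i \sqrt{320178} \approx 565.84 i$)
$- z = - i \sqrt{320178}$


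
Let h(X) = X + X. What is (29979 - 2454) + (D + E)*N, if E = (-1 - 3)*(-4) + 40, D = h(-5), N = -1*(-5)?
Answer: 27755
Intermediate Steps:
N = 5
h(X) = 2*X
D = -10 (D = 2*(-5) = -10)
E = 56 (E = -4*(-4) + 40 = 16 + 40 = 56)
(29979 - 2454) + (D + E)*N = (29979 - 2454) + (-10 + 56)*5 = 27525 + 46*5 = 27525 + 230 = 27755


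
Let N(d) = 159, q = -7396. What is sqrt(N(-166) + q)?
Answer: I*sqrt(7237) ≈ 85.071*I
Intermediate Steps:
sqrt(N(-166) + q) = sqrt(159 - 7396) = sqrt(-7237) = I*sqrt(7237)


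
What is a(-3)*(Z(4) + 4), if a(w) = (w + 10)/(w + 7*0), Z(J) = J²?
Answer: -140/3 ≈ -46.667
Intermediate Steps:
a(w) = (10 + w)/w (a(w) = (10 + w)/(w + 0) = (10 + w)/w)
a(-3)*(Z(4) + 4) = ((10 - 3)/(-3))*(4² + 4) = (-⅓*7)*(16 + 4) = -7/3*20 = -140/3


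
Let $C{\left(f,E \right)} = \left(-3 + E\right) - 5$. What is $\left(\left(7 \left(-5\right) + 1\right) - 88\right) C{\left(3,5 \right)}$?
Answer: $366$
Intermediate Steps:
$C{\left(f,E \right)} = -8 + E$
$\left(\left(7 \left(-5\right) + 1\right) - 88\right) C{\left(3,5 \right)} = \left(\left(7 \left(-5\right) + 1\right) - 88\right) \left(-8 + 5\right) = \left(\left(-35 + 1\right) - 88\right) \left(-3\right) = \left(-34 - 88\right) \left(-3\right) = \left(-122\right) \left(-3\right) = 366$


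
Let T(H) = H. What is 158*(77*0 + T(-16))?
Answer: -2528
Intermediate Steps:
158*(77*0 + T(-16)) = 158*(77*0 - 16) = 158*(0 - 16) = 158*(-16) = -2528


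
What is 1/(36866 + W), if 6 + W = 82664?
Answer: 1/119524 ≈ 8.3665e-6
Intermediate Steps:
W = 82658 (W = -6 + 82664 = 82658)
1/(36866 + W) = 1/(36866 + 82658) = 1/119524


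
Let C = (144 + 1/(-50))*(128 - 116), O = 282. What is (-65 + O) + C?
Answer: 48619/25 ≈ 1944.8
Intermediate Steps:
C = 43194/25 (C = (144 - 1/50)*12 = (7199/50)*12 = 43194/25 ≈ 1727.8)
(-65 + O) + C = (-65 + 282) + 43194/25 = 217 + 43194/25 = 48619/25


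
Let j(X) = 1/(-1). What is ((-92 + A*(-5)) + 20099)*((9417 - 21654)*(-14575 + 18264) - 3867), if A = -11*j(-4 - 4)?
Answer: -900756184320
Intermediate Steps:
j(X) = -1 (j(X) = 1*(-1) = -1)
A = 11 (A = -11*(-1) = 11)
((-92 + A*(-5)) + 20099)*((9417 - 21654)*(-14575 + 18264) - 3867) = ((-92 + 11*(-5)) + 20099)*((9417 - 21654)*(-14575 + 18264) - 3867) = ((-92 - 55) + 20099)*(-12237*3689 - 3867) = (-147 + 20099)*(-45142293 - 3867) = 19952*(-45146160) = -900756184320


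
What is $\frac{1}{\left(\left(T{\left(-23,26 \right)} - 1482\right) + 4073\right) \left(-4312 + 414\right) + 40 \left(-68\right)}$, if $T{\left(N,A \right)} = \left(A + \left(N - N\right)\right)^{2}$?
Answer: $- \frac{1}{12737486} \approx -7.8508 \cdot 10^{-8}$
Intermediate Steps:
$T{\left(N,A \right)} = A^{2}$ ($T{\left(N,A \right)} = \left(A + 0\right)^{2} = A^{2}$)
$\frac{1}{\left(\left(T{\left(-23,26 \right)} - 1482\right) + 4073\right) \left(-4312 + 414\right) + 40 \left(-68\right)} = \frac{1}{\left(\left(26^{2} - 1482\right) + 4073\right) \left(-4312 + 414\right) + 40 \left(-68\right)} = \frac{1}{\left(\left(676 - 1482\right) + 4073\right) \left(-3898\right) - 2720} = \frac{1}{\left(-806 + 4073\right) \left(-3898\right) - 2720} = \frac{1}{3267 \left(-3898\right) - 2720} = \frac{1}{-12734766 - 2720} = \frac{1}{-12737486} = - \frac{1}{12737486}$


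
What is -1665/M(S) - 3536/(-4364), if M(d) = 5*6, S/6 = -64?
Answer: -119333/2182 ≈ -54.690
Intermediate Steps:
S = -384 (S = 6*(-64) = -384)
M(d) = 30
-1665/M(S) - 3536/(-4364) = -1665/30 - 3536/(-4364) = -1665*1/30 - 3536*(-1/4364) = -111/2 + 884/1091 = -119333/2182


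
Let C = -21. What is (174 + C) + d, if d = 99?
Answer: 252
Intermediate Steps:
(174 + C) + d = (174 - 21) + 99 = 153 + 99 = 252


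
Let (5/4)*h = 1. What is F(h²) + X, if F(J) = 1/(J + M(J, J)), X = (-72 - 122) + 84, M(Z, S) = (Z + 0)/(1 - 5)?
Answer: -1295/12 ≈ -107.92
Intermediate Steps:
M(Z, S) = -Z/4 (M(Z, S) = Z/(-4) = Z*(-¼) = -Z/4)
h = ⅘ (h = (⅘)*1 = ⅘ ≈ 0.80000)
X = -110 (X = -194 + 84 = -110)
F(J) = 4/(3*J) (F(J) = 1/(J - J/4) = 1/(3*J/4) = 4/(3*J))
F(h²) + X = 4/(3*((⅘)²)) - 110 = 4/(3*(16/25)) - 110 = (4/3)*(25/16) - 110 = 25/12 - 110 = -1295/12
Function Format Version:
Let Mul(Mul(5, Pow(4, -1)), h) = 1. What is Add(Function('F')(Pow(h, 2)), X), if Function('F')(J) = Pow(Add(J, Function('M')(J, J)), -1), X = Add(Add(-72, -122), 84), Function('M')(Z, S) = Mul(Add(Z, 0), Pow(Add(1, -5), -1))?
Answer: Rational(-1295, 12) ≈ -107.92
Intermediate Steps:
Function('M')(Z, S) = Mul(Rational(-1, 4), Z) (Function('M')(Z, S) = Mul(Z, Pow(-4, -1)) = Mul(Z, Rational(-1, 4)) = Mul(Rational(-1, 4), Z))
h = Rational(4, 5) (h = Mul(Rational(4, 5), 1) = Rational(4, 5) ≈ 0.80000)
X = -110 (X = Add(-194, 84) = -110)
Function('F')(J) = Mul(Rational(4, 3), Pow(J, -1)) (Function('F')(J) = Pow(Add(J, Mul(Rational(-1, 4), J)), -1) = Pow(Mul(Rational(3, 4), J), -1) = Mul(Rational(4, 3), Pow(J, -1)))
Add(Function('F')(Pow(h, 2)), X) = Add(Mul(Rational(4, 3), Pow(Pow(Rational(4, 5), 2), -1)), -110) = Add(Mul(Rational(4, 3), Pow(Rational(16, 25), -1)), -110) = Add(Mul(Rational(4, 3), Rational(25, 16)), -110) = Add(Rational(25, 12), -110) = Rational(-1295, 12)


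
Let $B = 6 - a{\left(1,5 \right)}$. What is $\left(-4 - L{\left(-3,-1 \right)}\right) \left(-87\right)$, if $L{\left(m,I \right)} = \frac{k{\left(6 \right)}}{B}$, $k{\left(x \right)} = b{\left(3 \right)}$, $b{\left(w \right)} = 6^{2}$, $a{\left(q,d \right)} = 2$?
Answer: $1131$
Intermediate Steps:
$b{\left(w \right)} = 36$
$B = 4$ ($B = 6 - 2 = 4$)
$k{\left(x \right)} = 36$
$L{\left(m,I \right)} = 9$ ($L{\left(m,I \right)} = \frac{36}{4} = 36 \cdot \frac{1}{4} = 9$)
$\left(-4 - L{\left(-3,-1 \right)}\right) \left(-87\right) = \left(-4 - 9\right) \left(-87\right) = \left(-13\right) \left(-87\right) = 1131$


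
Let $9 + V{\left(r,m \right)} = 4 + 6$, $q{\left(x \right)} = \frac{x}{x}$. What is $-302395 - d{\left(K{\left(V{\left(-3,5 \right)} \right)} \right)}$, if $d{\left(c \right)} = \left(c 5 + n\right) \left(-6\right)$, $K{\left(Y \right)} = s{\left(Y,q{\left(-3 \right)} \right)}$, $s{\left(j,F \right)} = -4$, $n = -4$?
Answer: $-302539$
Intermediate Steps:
$q{\left(x \right)} = 1$
$V{\left(r,m \right)} = 1$ ($V{\left(r,m \right)} = -9 + \left(4 + 6\right) = -9 + 10 = 1$)
$K{\left(Y \right)} = -4$
$d{\left(c \right)} = 24 - 30 c$ ($d{\left(c \right)} = \left(c 5 - 4\right) \left(-6\right) = \left(5 c - 4\right) \left(-6\right) = \left(-4 + 5 c\right) \left(-6\right) = 24 - 30 c$)
$-302395 - d{\left(K{\left(V{\left(-3,5 \right)} \right)} \right)} = -302395 - \left(24 - -120\right) = -302395 - \left(24 + 120\right) = -302395 - 144 = -302539$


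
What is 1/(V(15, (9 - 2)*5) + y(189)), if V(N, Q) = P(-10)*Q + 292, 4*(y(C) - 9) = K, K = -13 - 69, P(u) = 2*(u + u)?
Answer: -2/2239 ≈ -0.00089326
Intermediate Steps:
P(u) = 4*u (P(u) = 2*(2*u) = 4*u)
K = -82
y(C) = -23/2 (y(C) = 9 + (¼)*(-82) = 9 - 41/2 = -23/2)
V(N, Q) = 292 - 40*Q (V(N, Q) = (4*(-10))*Q + 292 = -40*Q + 292 = 292 - 40*Q)
1/(V(15, (9 - 2)*5) + y(189)) = 1/((292 - 40*(9 - 2)*5) - 23/2) = 1/((292 - 280*5) - 23/2) = 1/((292 - 40*35) - 23/2) = 1/((292 - 1400) - 23/2) = 1/(-1108 - 23/2) = 1/(-2239/2) = -2/2239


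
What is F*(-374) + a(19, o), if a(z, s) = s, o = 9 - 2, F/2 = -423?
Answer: 316411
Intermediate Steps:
F = -846 (F = 2*(-423) = -846)
o = 7
F*(-374) + a(19, o) = -846*(-374) + 7 = 316404 + 7 = 316411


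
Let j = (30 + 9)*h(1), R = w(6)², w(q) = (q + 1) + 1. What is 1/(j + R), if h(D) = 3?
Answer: 1/181 ≈ 0.0055249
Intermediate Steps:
w(q) = 2 + q (w(q) = (1 + q) + 1 = 2 + q)
R = 64 (R = (2 + 6)² = 8² = 64)
j = 117 (j = (30 + 9)*3 = 39*3 = 117)
1/(j + R) = 1/(117 + 64) = 1/181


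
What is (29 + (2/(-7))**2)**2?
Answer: 2030625/2401 ≈ 845.74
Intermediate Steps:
(29 + (2/(-7))**2)**2 = (29 + (2*(-1/7))**2)**2 = (29 + (-2/7)**2)**2 = (29 + 4/49)**2 = (1425/49)**2 = 2030625/2401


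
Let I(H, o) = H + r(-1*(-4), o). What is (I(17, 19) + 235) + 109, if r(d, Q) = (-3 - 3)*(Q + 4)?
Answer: 223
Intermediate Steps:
r(d, Q) = -24 - 6*Q (r(d, Q) = -6*(4 + Q) = -24 - 6*Q)
I(H, o) = -24 + H - 6*o (I(H, o) = H + (-24 - 6*o) = -24 + H - 6*o)
(I(17, 19) + 235) + 109 = ((-24 + 17 - 6*19) + 235) + 109 = ((-24 + 17 - 114) + 235) + 109 = (-121 + 235) + 109 = 114 + 109 = 223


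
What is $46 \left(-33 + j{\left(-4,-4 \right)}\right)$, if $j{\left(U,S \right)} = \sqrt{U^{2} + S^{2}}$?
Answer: $-1518 + 184 \sqrt{2} \approx -1257.8$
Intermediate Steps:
$j{\left(U,S \right)} = \sqrt{S^{2} + U^{2}}$
$46 \left(-33 + j{\left(-4,-4 \right)}\right) = 46 \left(-33 + \sqrt{\left(-4\right)^{2} + \left(-4\right)^{2}}\right) = 46 \left(-33 + \sqrt{16 + 16}\right) = 46 \left(-33 + \sqrt{32}\right) = 46 \left(-33 + 4 \sqrt{2}\right) = -1518 + 184 \sqrt{2}$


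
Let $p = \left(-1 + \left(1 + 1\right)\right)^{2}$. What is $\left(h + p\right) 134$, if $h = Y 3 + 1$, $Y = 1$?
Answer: $670$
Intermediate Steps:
$p = 1$ ($p = \left(-1 + 2\right)^{2} = 1^{2} = 1$)
$h = 4$ ($h = 1 \cdot 3 + 1 = 3 + 1 = 4$)
$\left(h + p\right) 134 = \left(4 + 1\right) 134 = 5 \cdot 134 = 670$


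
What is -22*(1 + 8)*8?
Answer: -1584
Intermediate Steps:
-22*(1 + 8)*8 = -198*8 = -22*72 = -1584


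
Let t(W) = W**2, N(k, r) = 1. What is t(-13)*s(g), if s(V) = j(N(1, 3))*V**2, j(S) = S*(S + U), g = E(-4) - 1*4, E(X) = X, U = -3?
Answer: -21632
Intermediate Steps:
g = -8 (g = -4 - 1*4 = -4 - 4 = -8)
j(S) = S*(-3 + S) (j(S) = S*(S - 3) = S*(-3 + S))
s(V) = -2*V**2 (s(V) = (1*(-3 + 1))*V**2 = (1*(-2))*V**2 = -2*V**2)
t(-13)*s(g) = (-13)**2*(-2*(-8)**2) = 169*(-2*64) = 169*(-128) = -21632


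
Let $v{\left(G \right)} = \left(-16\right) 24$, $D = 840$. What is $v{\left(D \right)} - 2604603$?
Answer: $-2604987$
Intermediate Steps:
$v{\left(G \right)} = -384$
$v{\left(D \right)} - 2604603 = -384 - 2604603 = -2604987$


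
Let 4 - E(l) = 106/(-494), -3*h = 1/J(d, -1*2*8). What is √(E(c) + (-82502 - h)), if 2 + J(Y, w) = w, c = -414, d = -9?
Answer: I*√1630727160738/4446 ≈ 287.22*I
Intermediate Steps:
J(Y, w) = -2 + w
h = 1/54 (h = -1/(3*(-2 - 1*2*8)) = -1/(3*(-2 - 2*8)) = -1/(3*(-2 - 16)) = -⅓/(-18) = -⅓*(-1/18) = 1/54 ≈ 0.018519)
E(l) = 1041/247 (E(l) = 4 - 106/(-494) = 4 - 106*(-1)/494 = 4 - 1*(-53/247) = 4 + 53/247 = 1041/247)
√(E(c) + (-82502 - h)) = √(1041/247 + (-82502 - 1*1/54)) = √(1041/247 + (-82502 - 1/54)) = √(1041/247 - 4455109/54) = √(-1100355709/13338) = I*√1630727160738/4446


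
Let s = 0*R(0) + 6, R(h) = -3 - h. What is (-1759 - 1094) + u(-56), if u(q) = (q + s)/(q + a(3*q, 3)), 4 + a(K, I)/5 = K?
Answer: -1306649/458 ≈ -2852.9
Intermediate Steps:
a(K, I) = -20 + 5*K
s = 6 (s = 0*(-3 - 1*0) + 6 = 0*(-3 + 0) + 6 = 0*(-3) + 6 = 0 + 6 = 6)
u(q) = (6 + q)/(-20 + 16*q) (u(q) = (q + 6)/(q + (-20 + 5*(3*q))) = (6 + q)/(q + (-20 + 15*q)) = (6 + q)/(-20 + 16*q))
(-1759 - 1094) + u(-56) = (-1759 - 1094) + (6 - 56)/(4*(-5 + 4*(-56))) = -2853 + (¼)*(-50)/(-5 - 224) = -2853 + (¼)*(-50)/(-229) = -2853 + (¼)*(-1/229)*(-50) = -2853 + 25/458 = -1306649/458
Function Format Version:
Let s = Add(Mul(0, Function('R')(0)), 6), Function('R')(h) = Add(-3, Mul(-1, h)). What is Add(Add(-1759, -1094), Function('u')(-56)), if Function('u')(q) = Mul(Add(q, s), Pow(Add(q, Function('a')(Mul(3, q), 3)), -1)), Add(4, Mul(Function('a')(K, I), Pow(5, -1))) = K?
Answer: Rational(-1306649, 458) ≈ -2852.9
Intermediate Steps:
Function('a')(K, I) = Add(-20, Mul(5, K))
s = 6 (s = Add(Mul(0, Add(-3, Mul(-1, 0))), 6) = Add(Mul(0, Add(-3, 0)), 6) = Add(Mul(0, -3), 6) = Add(0, 6) = 6)
Function('u')(q) = Mul(Pow(Add(-20, Mul(16, q)), -1), Add(6, q)) (Function('u')(q) = Mul(Add(q, 6), Pow(Add(q, Add(-20, Mul(5, Mul(3, q)))), -1)) = Mul(Add(6, q), Pow(Add(q, Add(-20, Mul(15, q))), -1)) = Mul(Add(6, q), Pow(Add(-20, Mul(16, q)), -1)) = Mul(Pow(Add(-20, Mul(16, q)), -1), Add(6, q)))
Add(Add(-1759, -1094), Function('u')(-56)) = Add(Add(-1759, -1094), Mul(Rational(1, 4), Pow(Add(-5, Mul(4, -56)), -1), Add(6, -56))) = Add(-2853, Mul(Rational(1, 4), Pow(Add(-5, -224), -1), -50)) = Add(-2853, Mul(Rational(1, 4), Pow(-229, -1), -50)) = Add(-2853, Mul(Rational(1, 4), Rational(-1, 229), -50)) = Add(-2853, Rational(25, 458)) = Rational(-1306649, 458)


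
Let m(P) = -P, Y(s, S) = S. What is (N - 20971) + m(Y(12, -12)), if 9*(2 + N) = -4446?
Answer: -21455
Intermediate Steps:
N = -496 (N = -2 + (⅑)*(-4446) = -2 - 494 = -496)
(N - 20971) + m(Y(12, -12)) = (-496 - 20971) - 1*(-12) = -21467 + 12 = -21455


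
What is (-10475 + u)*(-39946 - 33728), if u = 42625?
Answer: -2368619100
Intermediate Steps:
(-10475 + u)*(-39946 - 33728) = (-10475 + 42625)*(-39946 - 33728) = 32150*(-73674) = -2368619100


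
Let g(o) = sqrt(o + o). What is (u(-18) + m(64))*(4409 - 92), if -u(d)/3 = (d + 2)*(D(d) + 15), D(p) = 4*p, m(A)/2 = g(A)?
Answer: -11811312 + 69072*sqrt(2) ≈ -1.1714e+7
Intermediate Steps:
g(o) = sqrt(2)*sqrt(o) (g(o) = sqrt(2*o) = sqrt(2)*sqrt(o))
m(A) = 2*sqrt(2)*sqrt(A) (m(A) = 2*(sqrt(2)*sqrt(A)) = 2*sqrt(2)*sqrt(A))
u(d) = -3*(2 + d)*(15 + 4*d) (u(d) = -3*(d + 2)*(4*d + 15) = -3*(2 + d)*(15 + 4*d))
(u(-18) + m(64))*(4409 - 92) = ((-90 - 69*(-18) - 12*(-18)**2) + 2*sqrt(2)*sqrt(64))*(4409 - 92) = ((-90 + 1242 - 12*324) + 2*sqrt(2)*8)*4317 = ((-90 + 1242 - 3888) + 16*sqrt(2))*4317 = (-2736 + 16*sqrt(2))*4317 = -11811312 + 69072*sqrt(2)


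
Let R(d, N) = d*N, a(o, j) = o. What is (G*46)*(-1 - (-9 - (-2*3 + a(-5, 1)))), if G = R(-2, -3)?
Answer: -828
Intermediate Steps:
R(d, N) = N*d
G = 6 (G = -3*(-2) = 6)
(G*46)*(-1 - (-9 - (-2*3 + a(-5, 1)))) = (6*46)*(-1 - (-9 - (-2*3 - 5))) = 276*(-1 - (-9 - (-6 - 5))) = 276*(-1 - (-9 - 1*(-11))) = 276*(-1 - (-9 + 11)) = 276*(-1 - 1*2) = 276*(-1 - 2) = 276*(-3) = -828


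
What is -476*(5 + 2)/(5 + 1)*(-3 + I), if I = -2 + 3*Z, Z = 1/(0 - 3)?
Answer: 3332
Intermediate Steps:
Z = -1/3 (Z = 1/(-3) = -1/3 ≈ -0.33333)
I = -3 (I = -2 + 3*(-1/3) = -2 - 1 = -3)
-476*(5 + 2)/(5 + 1)*(-3 + I) = -476*(5 + 2)/(5 + 1)*(-3 - 3) = -476*7/6*(-6) = -476*7*(1/6)*(-6) = -1666*(-6)/3 = -476*(-7) = 3332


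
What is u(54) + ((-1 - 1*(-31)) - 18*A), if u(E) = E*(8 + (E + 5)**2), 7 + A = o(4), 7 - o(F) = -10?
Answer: 188256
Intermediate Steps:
o(F) = 17 (o(F) = 7 - 1*(-10) = 7 + 10 = 17)
A = 10 (A = -7 + 17 = 10)
u(E) = E*(8 + (5 + E)**2)
u(54) + ((-1 - 1*(-31)) - 18*A) = 54*(8 + (5 + 54)**2) + ((-1 - 1*(-31)) - 18*10) = 54*(8 + 59**2) + ((-1 + 31) - 180) = 54*(8 + 3481) + (30 - 180) = 54*3489 - 150 = 188406 - 150 = 188256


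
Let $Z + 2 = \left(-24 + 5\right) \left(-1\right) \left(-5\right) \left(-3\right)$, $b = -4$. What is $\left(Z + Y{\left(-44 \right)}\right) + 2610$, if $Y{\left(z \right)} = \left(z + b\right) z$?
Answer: $5005$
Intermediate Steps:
$Z = 283$ ($Z = -2 + \left(-24 + 5\right) \left(-1\right) \left(-5\right) \left(-3\right) = -2 - 19 \cdot 5 \left(-3\right) = -2 - -285 = -2 + 285 = 283$)
$Y{\left(z \right)} = z \left(-4 + z\right)$ ($Y{\left(z \right)} = \left(z - 4\right) z = \left(-4 + z\right) z = z \left(-4 + z\right)$)
$\left(Z + Y{\left(-44 \right)}\right) + 2610 = \left(283 - 44 \left(-4 - 44\right)\right) + 2610 = \left(283 - -2112\right) + 2610 = \left(283 + 2112\right) + 2610 = 2395 + 2610 = 5005$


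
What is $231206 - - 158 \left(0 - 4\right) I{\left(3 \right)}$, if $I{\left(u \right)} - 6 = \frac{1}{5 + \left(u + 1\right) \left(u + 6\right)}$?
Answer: $\frac{9323342}{41} \approx 2.274 \cdot 10^{5}$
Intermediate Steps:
$I{\left(u \right)} = 6 + \frac{1}{5 + \left(1 + u\right) \left(6 + u\right)}$ ($I{\left(u \right)} = 6 + \frac{1}{5 + \left(u + 1\right) \left(u + 6\right)} = 6 + \frac{1}{5 + \left(1 + u\right) \left(6 + u\right)}$)
$231206 - - 158 \left(0 - 4\right) I{\left(3 \right)} = 231206 - - 158 \left(0 - 4\right) \frac{67 + 6 \cdot 3^{2} + 42 \cdot 3}{11 + 3^{2} + 7 \cdot 3} = 231206 - - 158 \left(- 4 \frac{67 + 6 \cdot 9 + 126}{11 + 9 + 21}\right) = 231206 - - 158 \left(- 4 \frac{67 + 54 + 126}{41}\right) = 231206 - - 158 \left(- 4 \cdot \frac{1}{41} \cdot 247\right) = 231206 - - 158 \left(\left(-4\right) \frac{247}{41}\right) = 231206 - \left(-158\right) \left(- \frac{988}{41}\right) = 231206 - \frac{156104}{41} = \frac{9323342}{41}$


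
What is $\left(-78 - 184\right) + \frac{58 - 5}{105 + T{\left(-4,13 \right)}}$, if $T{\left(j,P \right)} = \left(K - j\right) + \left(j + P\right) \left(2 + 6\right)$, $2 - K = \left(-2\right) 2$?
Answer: $- \frac{48941}{187} \approx -261.72$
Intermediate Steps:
$K = 6$ ($K = 2 - \left(-2\right) 2 = 2 - -4 = 2 + 4 = 6$)
$T{\left(j,P \right)} = 6 + 7 j + 8 P$ ($T{\left(j,P \right)} = \left(6 - j\right) + \left(j + P\right) \left(2 + 6\right) = \left(6 - j\right) + \left(P + j\right) 8 = \left(6 - j\right) + \left(8 P + 8 j\right) = 6 + 7 j + 8 P$)
$\left(-78 - 184\right) + \frac{58 - 5}{105 + T{\left(-4,13 \right)}} = \left(-78 - 184\right) + \frac{58 - 5}{105 + \left(6 + 7 \left(-4\right) + 8 \cdot 13\right)} = -262 + \frac{53}{105 + \left(6 - 28 + 104\right)} = -262 + \frac{53}{105 + 82} = -262 + \frac{53}{187} = - \frac{48941}{187}$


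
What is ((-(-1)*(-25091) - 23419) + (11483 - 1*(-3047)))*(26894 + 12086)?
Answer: -1324540400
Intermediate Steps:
((-(-1)*(-25091) - 23419) + (11483 - 1*(-3047)))*(26894 + 12086) = ((-1*25091 - 23419) + (11483 + 3047))*38980 = ((-25091 - 23419) + 14530)*38980 = (-48510 + 14530)*38980 = -33980*38980 = -1324540400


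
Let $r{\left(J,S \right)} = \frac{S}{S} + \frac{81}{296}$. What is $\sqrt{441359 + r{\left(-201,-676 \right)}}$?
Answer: $\frac{3 \sqrt{1074172826}}{148} \approx 664.35$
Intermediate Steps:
$r{\left(J,S \right)} = \frac{377}{296}$ ($r{\left(J,S \right)} = 1 + 81 \cdot \frac{1}{296} = 1 + \frac{81}{296} = \frac{377}{296}$)
$\sqrt{441359 + r{\left(-201,-676 \right)}} = \sqrt{441359 + \frac{377}{296}} = \sqrt{\frac{130642641}{296}} = \frac{3 \sqrt{1074172826}}{148}$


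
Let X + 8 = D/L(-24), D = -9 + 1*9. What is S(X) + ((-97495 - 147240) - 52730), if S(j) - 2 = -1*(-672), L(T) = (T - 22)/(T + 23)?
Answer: -296791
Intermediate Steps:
L(T) = (-22 + T)/(23 + T)
D = 0 (D = -9 + 9 = 0)
X = -8 (X = -8 + 0/(((-22 - 24)/(23 - 24))) = -8 + 0/((-46/(-1))) = -8 + 0/((-1*(-46))) = -8 + 0/46 = -8 + 0*(1/46) = -8 + 0 = -8)
S(j) = 674 (S(j) = 2 - 1*(-672) = 2 + 672 = 674)
S(X) + ((-97495 - 147240) - 52730) = 674 + ((-97495 - 147240) - 52730) = 674 + (-244735 - 52730) = 674 - 297465 = -296791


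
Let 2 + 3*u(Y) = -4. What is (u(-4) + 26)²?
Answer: 576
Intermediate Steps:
u(Y) = -2 (u(Y) = -⅔ + (⅓)*(-4) = -⅔ - 4/3 = -2)
(u(-4) + 26)² = (-2 + 26)² = 24² = 576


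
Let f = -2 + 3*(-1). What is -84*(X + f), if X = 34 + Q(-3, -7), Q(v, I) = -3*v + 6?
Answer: -3696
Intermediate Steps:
Q(v, I) = 6 - 3*v
f = -5 (f = -2 - 3 = -5)
X = 49 (X = 34 + (6 - 3*(-3)) = 34 + (6 + 9) = 34 + 15 = 49)
-84*(X + f) = -84*(49 - 5) = -84*44 = -3696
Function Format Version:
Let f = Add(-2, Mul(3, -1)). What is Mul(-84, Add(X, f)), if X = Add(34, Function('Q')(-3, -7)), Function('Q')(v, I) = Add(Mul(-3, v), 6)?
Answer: -3696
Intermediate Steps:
Function('Q')(v, I) = Add(6, Mul(-3, v))
f = -5 (f = Add(-2, -3) = -5)
X = 49 (X = Add(34, Add(6, Mul(-3, -3))) = Add(34, Add(6, 9)) = Add(34, 15) = 49)
Mul(-84, Add(X, f)) = Mul(-84, Add(49, -5)) = Mul(-84, 44) = -3696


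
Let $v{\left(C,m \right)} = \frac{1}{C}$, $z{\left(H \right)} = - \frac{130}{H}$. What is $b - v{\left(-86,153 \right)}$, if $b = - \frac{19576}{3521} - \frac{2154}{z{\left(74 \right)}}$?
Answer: $\frac{24023831613}{19682390} \approx 1220.6$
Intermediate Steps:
$b = \frac{279344218}{228865}$ ($b = - \frac{19576}{3521} - \frac{2154}{\left(-130\right) \frac{1}{74}} = \left(-19576\right) \frac{1}{3521} - \frac{2154}{\left(-130\right) \frac{1}{74}} = - \frac{19576}{3521} - \frac{2154}{- \frac{65}{37}} = - \frac{19576}{3521} - - \frac{79698}{65} = - \frac{19576}{3521} + \frac{79698}{65} = \frac{279344218}{228865} \approx 1220.6$)
$b - v{\left(-86,153 \right)} = \frac{279344218}{228865} - \frac{1}{-86} = \frac{279344218}{228865} - - \frac{1}{86} = \frac{279344218}{228865} + \frac{1}{86} = \frac{24023831613}{19682390}$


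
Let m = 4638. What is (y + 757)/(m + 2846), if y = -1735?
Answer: -489/3742 ≈ -0.13068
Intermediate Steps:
(y + 757)/(m + 2846) = (-1735 + 757)/(4638 + 2846) = -978/7484 = -978*1/7484 = -489/3742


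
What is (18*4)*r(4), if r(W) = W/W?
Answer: 72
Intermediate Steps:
r(W) = 1
(18*4)*r(4) = (18*4)*1 = 72*1 = 72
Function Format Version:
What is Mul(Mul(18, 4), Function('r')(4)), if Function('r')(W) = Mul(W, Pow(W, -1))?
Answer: 72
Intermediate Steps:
Function('r')(W) = 1
Mul(Mul(18, 4), Function('r')(4)) = Mul(Mul(18, 4), 1) = Mul(72, 1) = 72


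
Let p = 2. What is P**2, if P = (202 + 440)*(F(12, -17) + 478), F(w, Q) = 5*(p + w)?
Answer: 123774497856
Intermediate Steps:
F(w, Q) = 10 + 5*w (F(w, Q) = 5*(2 + w) = 10 + 5*w)
P = 351816 (P = (202 + 440)*((10 + 5*12) + 478) = 642*((10 + 60) + 478) = 642*(70 + 478) = 642*548 = 351816)
P**2 = 351816**2 = 123774497856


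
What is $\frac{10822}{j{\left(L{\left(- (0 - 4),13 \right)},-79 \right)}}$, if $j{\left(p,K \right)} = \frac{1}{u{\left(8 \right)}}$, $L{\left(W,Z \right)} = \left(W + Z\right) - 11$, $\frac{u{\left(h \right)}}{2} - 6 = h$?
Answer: $303016$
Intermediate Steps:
$u{\left(h \right)} = 12 + 2 h$
$L{\left(W,Z \right)} = -11 + W + Z$
$j{\left(p,K \right)} = \frac{1}{28}$ ($j{\left(p,K \right)} = \frac{1}{12 + 2 \cdot 8} = \frac{1}{12 + 16} = \frac{1}{28}$)
$\frac{10822}{j{\left(L{\left(- (0 - 4),13 \right)},-79 \right)}} = 10822 \frac{1}{\frac{1}{28}} = 10822 \cdot 28 = 303016$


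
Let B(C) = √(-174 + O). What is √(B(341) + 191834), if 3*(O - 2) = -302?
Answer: √(1726506 + 3*I*√2454)/3 ≈ 437.99 + 0.018851*I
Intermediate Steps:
O = -296/3 (O = 2 + (⅓)*(-302) = 2 - 302/3 = -296/3 ≈ -98.667)
B(C) = I*√2454/3 (B(C) = √(-174 - 296/3) = √(-818/3) = I*√2454/3)
√(B(341) + 191834) = √(I*√2454/3 + 191834) = √(191834 + I*√2454/3)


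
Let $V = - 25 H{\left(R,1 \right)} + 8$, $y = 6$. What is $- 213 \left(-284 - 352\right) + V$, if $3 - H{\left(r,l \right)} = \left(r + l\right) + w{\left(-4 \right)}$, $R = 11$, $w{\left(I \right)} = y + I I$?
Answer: $136251$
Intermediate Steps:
$w{\left(I \right)} = 6 + I^{2}$ ($w{\left(I \right)} = 6 + I I = 6 + I^{2}$)
$H{\left(r,l \right)} = -19 - l - r$ ($H{\left(r,l \right)} = 3 - \left(\left(r + l\right) + \left(6 + \left(-4\right)^{2}\right)\right) = 3 - \left(\left(l + r\right) + \left(6 + 16\right)\right) = 3 - \left(\left(l + r\right) + 22\right) = 3 - \left(22 + l + r\right) = -19 - l - r$)
$V = 783$ ($V = - 25 \left(-19 - 1 - 11\right) + 8 = \left(-25\right) \left(-31\right) + 8 = 775 + 8 = 783$)
$- 213 \left(-284 - 352\right) + V = - 213 \left(-284 - 352\right) + 783 = \left(-213\right) \left(-636\right) + 783 = 135468 + 783 = 136251$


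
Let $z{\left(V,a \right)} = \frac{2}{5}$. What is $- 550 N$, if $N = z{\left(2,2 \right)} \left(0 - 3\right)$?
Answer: $660$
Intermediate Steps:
$z{\left(V,a \right)} = \frac{2}{5}$ ($z{\left(V,a \right)} = 2 \cdot \frac{1}{5} = \frac{2}{5}$)
$N = - \frac{6}{5}$ ($N = \frac{2 \left(0 - 3\right)}{5} = \frac{2}{5} \left(-3\right) = - \frac{6}{5} \approx -1.2$)
$- 550 N = \left(-550\right) \left(- \frac{6}{5}\right) = 660$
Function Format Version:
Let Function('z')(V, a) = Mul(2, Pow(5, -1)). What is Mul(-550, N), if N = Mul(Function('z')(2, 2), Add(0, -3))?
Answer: 660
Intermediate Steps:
Function('z')(V, a) = Rational(2, 5) (Function('z')(V, a) = Mul(2, Rational(1, 5)) = Rational(2, 5))
N = Rational(-6, 5) (N = Mul(Rational(2, 5), Add(0, -3)) = Mul(Rational(2, 5), -3) = Rational(-6, 5) ≈ -1.2000)
Mul(-550, N) = Mul(-550, Rational(-6, 5)) = 660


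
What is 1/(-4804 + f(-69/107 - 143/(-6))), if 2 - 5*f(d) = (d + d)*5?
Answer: -1605/7784213 ≈ -0.00020619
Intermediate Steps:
f(d) = 2/5 - 2*d (f(d) = 2/5 - (d + d)*5/5 = 2/5 - 2*d*5/5 = 2/5 - 2*d)
1/(-4804 + f(-69/107 - 143/(-6))) = 1/(-4804 + (2/5 - 2*(-69/107 - 143/(-6)))) = 1/(-4804 + (2/5 - 2*(-69*1/107 - 143*(-1/6)))) = 1/(-4804 + (2/5 - 2*(-69/107 + 143/6))) = 1/(-4804 + (2/5 - 2*14887/642)) = 1/(-4804 + (2/5 - 14887/321)) = 1/(-4804 - 73793/1605) = 1/(-7784213/1605) = -1605/7784213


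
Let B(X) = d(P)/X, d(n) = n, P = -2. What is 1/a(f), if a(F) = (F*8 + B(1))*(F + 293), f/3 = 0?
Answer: -1/586 ≈ -0.0017065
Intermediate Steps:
B(X) = -2/X
f = 0 (f = 3*0 = 0)
a(F) = (-2 + 8*F)*(293 + F) (a(F) = (F*8 - 2/1)*(F + 293) = (8*F - 2*1)*(293 + F) = (8*F - 2)*(293 + F) = (-2 + 8*F)*(293 + F))
1/a(f) = 1/(-586 + 8*0² + 2342*0) = 1/(-586 + 8*0 + 0) = 1/(-586 + 0 + 0) = 1/(-586) = -1/586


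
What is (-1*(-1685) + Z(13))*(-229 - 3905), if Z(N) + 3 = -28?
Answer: -6837636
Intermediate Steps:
Z(N) = -31 (Z(N) = -3 - 28 = -31)
(-1*(-1685) + Z(13))*(-229 - 3905) = (-1*(-1685) - 31)*(-229 - 3905) = (1685 - 31)*(-4134) = 1654*(-4134) = -6837636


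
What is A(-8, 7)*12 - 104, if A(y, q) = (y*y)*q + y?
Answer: 5176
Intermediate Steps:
A(y, q) = y + q*y**2 (A(y, q) = y**2*q + y = q*y**2 + y = y + q*y**2)
A(-8, 7)*12 - 104 = -8*(1 + 7*(-8))*12 - 104 = -8*(1 - 56)*12 - 104 = -8*(-55)*12 - 104 = 440*12 - 104 = 5280 - 104 = 5176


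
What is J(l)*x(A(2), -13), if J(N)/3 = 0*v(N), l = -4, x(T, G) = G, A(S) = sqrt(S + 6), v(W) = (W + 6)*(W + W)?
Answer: 0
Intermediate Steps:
v(W) = 2*W*(6 + W) (v(W) = (6 + W)*(2*W) = 2*W*(6 + W))
A(S) = sqrt(6 + S)
J(N) = 0 (J(N) = 3*(0*(2*N*(6 + N))) = 3*0 = 0)
J(l)*x(A(2), -13) = 0*(-13) = 0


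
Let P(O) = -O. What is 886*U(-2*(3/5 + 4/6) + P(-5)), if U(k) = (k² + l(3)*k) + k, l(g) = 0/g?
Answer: 1704664/225 ≈ 7576.3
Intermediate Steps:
l(g) = 0
U(k) = k + k² (U(k) = (k² + 0*k) + k = (k² + 0) + k = k² + k = k + k²)
886*U(-2*(3/5 + 4/6) + P(-5)) = 886*((-2*(3/5 + 4/6) - 1*(-5))*(1 + (-2*(3/5 + 4/6) - 1*(-5)))) = 886*((-2*(3*(⅕) + 4*(⅙)) + 5)*(1 + (-2*(3*(⅕) + 4*(⅙)) + 5))) = 886*((-2*(⅗ + ⅔) + 5)*(1 + (-2*(⅗ + ⅔) + 5))) = 886*((-2*19/15 + 5)*(1 + (-2*19/15 + 5))) = 886*((-38/15 + 5)*(1 + (-38/15 + 5))) = 886*(37*(1 + 37/15)/15) = 886*((37/15)*(52/15)) = 886*(1924/225) = 1704664/225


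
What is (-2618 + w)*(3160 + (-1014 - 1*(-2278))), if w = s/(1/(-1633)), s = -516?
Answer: 3716204240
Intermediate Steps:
w = 842628 (w = -516/(1/(-1633)) = -516/(-1/1633) = -516*(-1633) = 842628)
(-2618 + w)*(3160 + (-1014 - 1*(-2278))) = (-2618 + 842628)*(3160 + (-1014 - 1*(-2278))) = 840010*(3160 + (-1014 + 2278)) = 840010*(3160 + 1264) = 840010*4424 = 3716204240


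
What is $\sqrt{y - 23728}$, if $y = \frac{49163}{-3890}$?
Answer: $\frac{i \sqrt{359245712870}}{3890} \approx 154.08 i$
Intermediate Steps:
$y = - \frac{49163}{3890}$ ($y = 49163 \left(- \frac{1}{3890}\right) = - \frac{49163}{3890} \approx -12.638$)
$\sqrt{y - 23728} = \sqrt{- \frac{49163}{3890} - 23728} = \sqrt{- \frac{92351083}{3890}} = \frac{i \sqrt{359245712870}}{3890}$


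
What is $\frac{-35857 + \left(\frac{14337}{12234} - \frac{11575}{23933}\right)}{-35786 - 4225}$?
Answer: $\frac{1166510688787}{1301674848838} \approx 0.89616$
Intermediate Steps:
$\frac{-35857 + \left(\frac{14337}{12234} - \frac{11575}{23933}\right)}{-35786 - 4225} = \frac{-35857 + \left(14337 \cdot \frac{1}{12234} - \frac{11575}{23933}\right)}{-35786 - 4225} = \frac{-35857 + \left(\frac{4779}{4078} - \frac{11575}{23933}\right)}{-40011} = \left(-35857 + \frac{67172957}{97598774}\right) \left(- \frac{1}{40011}\right) = \left(- \frac{3499532066361}{97598774}\right) \left(- \frac{1}{40011}\right) = \frac{1166510688787}{1301674848838}$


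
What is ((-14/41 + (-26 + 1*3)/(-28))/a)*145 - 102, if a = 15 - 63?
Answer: -5700503/55104 ≈ -103.45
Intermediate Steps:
a = -48
((-14/41 + (-26 + 1*3)/(-28))/a)*145 - 102 = ((-14/41 + (-26 + 1*3)/(-28))/(-48))*145 - 102 = ((-14*1/41 + (-26 + 3)*(-1/28))*(-1/48))*145 - 102 = ((-14/41 - 23*(-1/28))*(-1/48))*145 - 102 = ((-14/41 + 23/28)*(-1/48))*145 - 102 = ((551/1148)*(-1/48))*145 - 102 = -551/55104*145 - 102 = -79895/55104 - 102 = -5700503/55104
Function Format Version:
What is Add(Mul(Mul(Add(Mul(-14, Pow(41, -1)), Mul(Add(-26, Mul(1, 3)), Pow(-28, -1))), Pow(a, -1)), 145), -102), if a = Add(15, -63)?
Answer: Rational(-5700503, 55104) ≈ -103.45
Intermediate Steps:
a = -48
Add(Mul(Mul(Add(Mul(-14, Pow(41, -1)), Mul(Add(-26, Mul(1, 3)), Pow(-28, -1))), Pow(a, -1)), 145), -102) = Add(Mul(Mul(Add(Mul(-14, Pow(41, -1)), Mul(Add(-26, Mul(1, 3)), Pow(-28, -1))), Pow(-48, -1)), 145), -102) = Add(Mul(Mul(Add(Mul(-14, Rational(1, 41)), Mul(Add(-26, 3), Rational(-1, 28))), Rational(-1, 48)), 145), -102) = Add(Mul(Mul(Add(Rational(-14, 41), Mul(-23, Rational(-1, 28))), Rational(-1, 48)), 145), -102) = Add(Mul(Mul(Add(Rational(-14, 41), Rational(23, 28)), Rational(-1, 48)), 145), -102) = Add(Mul(Mul(Rational(551, 1148), Rational(-1, 48)), 145), -102) = Add(Mul(Rational(-551, 55104), 145), -102) = Add(Rational(-79895, 55104), -102) = Rational(-5700503, 55104)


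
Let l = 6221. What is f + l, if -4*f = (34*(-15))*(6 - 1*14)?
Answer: 5201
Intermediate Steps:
f = -1020 (f = -34*(-15)*(6 - 1*14)/4 = -(-255)*(6 - 14)/2 = -(-255)*(-8)/2 = -¼*4080 = -1020)
f + l = -1020 + 6221 = 5201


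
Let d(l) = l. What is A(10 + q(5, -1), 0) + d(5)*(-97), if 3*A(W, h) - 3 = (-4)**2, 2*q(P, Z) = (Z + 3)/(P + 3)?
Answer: -1436/3 ≈ -478.67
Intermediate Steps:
q(P, Z) = (3 + Z)/(2*(3 + P)) (q(P, Z) = ((Z + 3)/(P + 3))/2 = ((3 + Z)/(3 + P))/2 = (3 + Z)/(2*(3 + P)))
A(W, h) = 19/3 (A(W, h) = 1 + (1/3)*(-4)**2 = 1 + (1/3)*16 = 1 + 16/3 = 19/3)
A(10 + q(5, -1), 0) + d(5)*(-97) = 19/3 + 5*(-97) = 19/3 - 485 = -1436/3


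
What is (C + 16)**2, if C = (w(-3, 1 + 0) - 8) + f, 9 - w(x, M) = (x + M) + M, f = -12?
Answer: 36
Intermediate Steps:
w(x, M) = 9 - x - 2*M (w(x, M) = 9 - ((x + M) + M) = 9 - ((M + x) + M) = 9 - (x + 2*M) = 9 + (-x - 2*M) = 9 - x - 2*M)
C = -10 (C = ((9 - 1*(-3) - 2*(1 + 0)) - 8) - 12 = ((9 + 3 - 2*1) - 8) - 12 = ((9 + 3 - 2) - 8) - 12 = (10 - 8) - 12 = 2 - 12 = -10)
(C + 16)**2 = (-10 + 16)**2 = 6**2 = 36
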